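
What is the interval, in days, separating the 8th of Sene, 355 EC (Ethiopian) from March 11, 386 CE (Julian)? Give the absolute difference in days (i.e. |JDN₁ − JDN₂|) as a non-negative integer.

8318

JDN of the first date = 1853796.
JDN of the second date = 1862114.
|1862114 − 1853796| = 8318.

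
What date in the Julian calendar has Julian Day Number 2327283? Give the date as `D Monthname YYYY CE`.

The Gregorian equivalent of JDN 2327283 is 13 October 1659.
In the Julian calendar that day is 3 October 1659 CE.

3 October 1659 CE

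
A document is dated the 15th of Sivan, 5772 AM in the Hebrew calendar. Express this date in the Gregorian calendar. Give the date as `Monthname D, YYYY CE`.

June 5, 2012 CE

Julian Day Number of the source date = 2456084.
Converting JDN 2456084 to the Gregorian calendar gives 5 June 2012 CE.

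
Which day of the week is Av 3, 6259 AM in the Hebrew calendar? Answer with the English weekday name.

Sunday

Equivalently 9 August 2499 Gregorian, JDN 2634022.
2634022 ≡ 6 (mod 7); counting from Monday = 0 gives Sunday.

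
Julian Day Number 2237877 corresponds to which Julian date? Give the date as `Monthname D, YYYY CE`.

JDN 2237877 is 31 December 1414 in the proleptic Gregorian calendar.
In the Julian calendar that day is December 22, 1414 CE.

December 22, 1414 CE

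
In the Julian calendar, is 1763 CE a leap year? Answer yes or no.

1763 mod 4 = 3, so it is a common year in the Julian calendar.

no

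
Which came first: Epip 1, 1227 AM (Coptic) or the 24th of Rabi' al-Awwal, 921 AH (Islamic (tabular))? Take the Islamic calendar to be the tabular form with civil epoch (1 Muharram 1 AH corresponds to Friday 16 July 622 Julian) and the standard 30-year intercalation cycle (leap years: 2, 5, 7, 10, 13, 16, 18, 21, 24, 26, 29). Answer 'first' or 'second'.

The two dates have Julian Day Numbers 2273126 and 2274539 respectively.
Since 2273126 < 2274539, the first date comes first.

first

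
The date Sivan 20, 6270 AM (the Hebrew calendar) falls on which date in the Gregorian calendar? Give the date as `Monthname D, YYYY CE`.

June 29, 2510 CE

Both dates share Julian Day Number 2637998; in the Gregorian calendar that is 29 June 2510 CE.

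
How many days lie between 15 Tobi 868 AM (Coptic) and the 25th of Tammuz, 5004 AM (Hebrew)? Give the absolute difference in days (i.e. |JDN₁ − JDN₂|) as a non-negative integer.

33777

First date → JDN 2141836; second date → JDN 2175613.
The interval is |2141836 − 2175613| = 33777 days.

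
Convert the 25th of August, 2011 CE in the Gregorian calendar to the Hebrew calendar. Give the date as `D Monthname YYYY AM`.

25 Av 5771 AM

Both dates share Julian Day Number 2455799; in the Hebrew calendar that is 25 Av 5771 AM.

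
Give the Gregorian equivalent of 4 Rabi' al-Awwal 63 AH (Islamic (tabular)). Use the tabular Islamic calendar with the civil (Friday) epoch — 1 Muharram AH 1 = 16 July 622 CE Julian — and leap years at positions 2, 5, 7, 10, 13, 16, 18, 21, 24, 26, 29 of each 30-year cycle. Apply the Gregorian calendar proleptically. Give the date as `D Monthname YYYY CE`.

Both dates share Julian Day Number 1970473; in the Gregorian calendar that is 14 November 682 CE.

14 November 682 CE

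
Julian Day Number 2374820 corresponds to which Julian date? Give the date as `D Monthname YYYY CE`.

26 November 1789 CE

The Gregorian equivalent of JDN 2374820 is 7 December 1789.
In the Julian calendar that day is 26 November 1789 CE.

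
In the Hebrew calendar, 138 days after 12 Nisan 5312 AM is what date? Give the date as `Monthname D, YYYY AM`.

The starting date is JDN 2288022; 2288022 + 138 = 2288160.
JDN 2288160 corresponds to Elul 2, 5312 AM.

Elul 2, 5312 AM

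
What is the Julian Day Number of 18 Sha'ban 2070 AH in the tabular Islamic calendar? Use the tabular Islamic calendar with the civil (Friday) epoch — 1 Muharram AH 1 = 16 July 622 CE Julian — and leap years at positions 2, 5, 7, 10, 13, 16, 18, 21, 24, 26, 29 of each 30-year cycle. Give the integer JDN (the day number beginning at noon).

2681849

In the Gregorian calendar the same day is 21 July 2630.
JDN 2299161 is 15 October 1582 CE (Gregorian); the target day is +382688 days from there, so JDN = 2681849.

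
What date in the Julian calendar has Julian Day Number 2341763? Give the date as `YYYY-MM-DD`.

1699-05-26

The Gregorian equivalent of JDN 2341763 is 5 June 1699.
In the Julian calendar that day is 1699-05-26.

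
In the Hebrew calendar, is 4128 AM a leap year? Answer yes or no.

Hebrew year 4128 is year 5 of its 19-year Metonic cycle; leap years are at positions 3, 6, 8, 11, 14, 17, 19, so it is a common year (12 months).

no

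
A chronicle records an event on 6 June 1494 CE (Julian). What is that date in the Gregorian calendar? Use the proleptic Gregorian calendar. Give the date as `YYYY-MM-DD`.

1494-06-15

The Julian–Gregorian offset here is 9 days (Julian trailing).
6 June 1494 Julian + 9 days → 15 June 1494 Gregorian.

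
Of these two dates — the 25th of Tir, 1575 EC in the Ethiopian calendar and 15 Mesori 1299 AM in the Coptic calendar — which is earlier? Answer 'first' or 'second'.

Converting both to JDN: 2299268 vs 2299468; the smaller is the first.

first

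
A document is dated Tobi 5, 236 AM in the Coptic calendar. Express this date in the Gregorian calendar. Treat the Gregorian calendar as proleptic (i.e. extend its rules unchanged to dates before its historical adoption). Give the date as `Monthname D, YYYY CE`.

January 3, 520 CE

Both dates share Julian Day Number 1910988; in the Gregorian calendar that is 3 January 520 CE.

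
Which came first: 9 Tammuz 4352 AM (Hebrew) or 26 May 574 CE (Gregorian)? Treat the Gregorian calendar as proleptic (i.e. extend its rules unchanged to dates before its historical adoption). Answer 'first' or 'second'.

second

The two dates have Julian Day Numbers 1937462 and 1930855 respectively.
Since 1930855 < 1937462, the second date comes first.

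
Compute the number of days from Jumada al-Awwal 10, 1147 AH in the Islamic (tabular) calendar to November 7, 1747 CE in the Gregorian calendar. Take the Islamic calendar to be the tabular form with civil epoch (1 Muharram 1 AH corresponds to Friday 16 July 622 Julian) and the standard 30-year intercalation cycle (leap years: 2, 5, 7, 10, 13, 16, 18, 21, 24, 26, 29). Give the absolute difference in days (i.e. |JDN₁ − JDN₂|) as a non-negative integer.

4778

First date → JDN 2354671; second date → JDN 2359449.
The interval is |2354671 − 2359449| = 4778 days.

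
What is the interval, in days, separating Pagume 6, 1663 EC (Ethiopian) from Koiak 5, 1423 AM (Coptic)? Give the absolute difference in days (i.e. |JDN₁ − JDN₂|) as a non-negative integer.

12878

First date → JDN 2331631; second date → JDN 2344509.
The interval is |2331631 − 2344509| = 12878 days.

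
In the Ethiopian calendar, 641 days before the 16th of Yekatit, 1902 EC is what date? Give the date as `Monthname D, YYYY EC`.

Counting 641 days back from JDN 2418726 reaches JDN 2418085, which is Ginbot 15, 1900 EC.

Ginbot 15, 1900 EC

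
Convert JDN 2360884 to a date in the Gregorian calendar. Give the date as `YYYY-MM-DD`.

JDN 2451545 is 1 Jan 2000; 2360884 is −90661 days from there.

1751-10-12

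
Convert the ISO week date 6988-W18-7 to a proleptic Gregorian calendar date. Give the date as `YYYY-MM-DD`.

ISO week 1 of 6988 is the week containing the first Thursday of 6988.
Week 18, day 7 (Sunday) lands on 6988-05-04.

6988-05-04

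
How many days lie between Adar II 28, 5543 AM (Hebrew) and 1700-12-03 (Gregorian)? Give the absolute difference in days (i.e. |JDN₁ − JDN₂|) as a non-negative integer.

First date → JDN 2372378; second date → JDN 2342309.
The interval is |2372378 − 2342309| = 30069 days.

30069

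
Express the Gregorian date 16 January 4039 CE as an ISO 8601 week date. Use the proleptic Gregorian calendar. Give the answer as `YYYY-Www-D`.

4039-W02-7

The weekday is Sunday (ISO weekday 7).
That Sunday belongs to ISO week 2 of ISO year 4039.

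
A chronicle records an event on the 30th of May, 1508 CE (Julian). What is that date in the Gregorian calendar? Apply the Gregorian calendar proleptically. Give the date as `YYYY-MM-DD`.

At this point the Julian calendar is 10 days behind the Gregorian.
30 May 1508 Julian + 10 days → 9 June 1508 Gregorian.

1508-06-09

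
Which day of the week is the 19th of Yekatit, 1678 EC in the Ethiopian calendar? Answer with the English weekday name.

Equivalently 23 February 1686 Gregorian, JDN 2336913.
Since JDN mod 7 = 5 (0 = Monday), the day is Saturday.

Saturday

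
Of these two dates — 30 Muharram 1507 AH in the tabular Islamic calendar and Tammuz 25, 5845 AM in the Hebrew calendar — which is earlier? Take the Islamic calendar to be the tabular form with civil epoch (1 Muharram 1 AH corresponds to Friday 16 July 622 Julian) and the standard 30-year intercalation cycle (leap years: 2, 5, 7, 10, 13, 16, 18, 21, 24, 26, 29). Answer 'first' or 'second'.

Converting both to JDN: 2482145 vs 2482790; the smaller is the first.

first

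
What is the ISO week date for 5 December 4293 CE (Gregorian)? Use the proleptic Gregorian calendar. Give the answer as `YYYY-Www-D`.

The weekday is Tuesday (ISO weekday 2).
That Tuesday belongs to ISO week 49 of ISO year 4293.

4293-W49-2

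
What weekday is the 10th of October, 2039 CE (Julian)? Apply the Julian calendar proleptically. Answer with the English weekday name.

Sunday

This is JDN 2466085 (23 October 2039 Gregorian).
Since JDN mod 7 = 6 (0 = Monday), the day is Sunday.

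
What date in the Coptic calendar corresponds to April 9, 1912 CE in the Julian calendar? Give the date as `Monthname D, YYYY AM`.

Both dates share Julian Day Number 2419515; in the Coptic calendar that is 14 Parmouti 1628 AM.

Parmouti 14, 1628 AM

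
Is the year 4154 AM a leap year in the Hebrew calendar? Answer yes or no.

no

Hebrew year 4154 is year 12 of its 19-year Metonic cycle; leap years are at positions 3, 6, 8, 11, 14, 17, 19, so it is a common year (12 months).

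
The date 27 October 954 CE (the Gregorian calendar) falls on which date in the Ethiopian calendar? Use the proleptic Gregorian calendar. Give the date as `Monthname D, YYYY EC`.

Tikimt 25, 947 EC

Julian Day Number of the source date = 2069801.
Converting JDN 2069801 to the Ethiopian calendar gives 25 Tikimt 947 EC.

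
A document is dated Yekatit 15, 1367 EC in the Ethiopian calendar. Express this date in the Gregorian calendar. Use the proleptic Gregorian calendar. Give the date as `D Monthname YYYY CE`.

Both dates share Julian Day Number 2223316; in the Gregorian calendar that is 17 February 1375 CE.

17 February 1375 CE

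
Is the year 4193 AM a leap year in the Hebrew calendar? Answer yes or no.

no

Hebrew year 4193 is year 13 of its 19-year Metonic cycle; leap years are at positions 3, 6, 8, 11, 14, 17, 19, so it is a common year (12 months).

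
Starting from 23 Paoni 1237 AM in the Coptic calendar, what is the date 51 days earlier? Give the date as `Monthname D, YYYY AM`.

JDN of 23 Paoni 1237 AM = 2276771.
2276771 − 51 = 2276720.
JDN 2276720 in the Coptic calendar is Pashons 2, 1237 AM.

Pashons 2, 1237 AM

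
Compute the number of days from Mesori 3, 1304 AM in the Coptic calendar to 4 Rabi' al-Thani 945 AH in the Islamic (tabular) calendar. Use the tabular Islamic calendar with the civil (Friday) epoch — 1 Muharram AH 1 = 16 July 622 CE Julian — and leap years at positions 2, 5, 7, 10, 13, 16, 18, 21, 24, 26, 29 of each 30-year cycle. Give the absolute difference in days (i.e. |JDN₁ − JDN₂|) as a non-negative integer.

JDN of the first date = 2301283.
JDN of the second date = 2283054.
|2283054 − 2301283| = 18229.

18229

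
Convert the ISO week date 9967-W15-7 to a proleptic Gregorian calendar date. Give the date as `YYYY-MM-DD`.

9967-04-16

ISO week 1 of 9967 is the week containing the first Thursday of 9967.
Week 15, day 7 (Sunday) lands on 9967-04-16.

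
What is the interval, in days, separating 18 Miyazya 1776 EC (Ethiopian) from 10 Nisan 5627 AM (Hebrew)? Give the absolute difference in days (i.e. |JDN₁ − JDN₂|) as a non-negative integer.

30305

JDN of the first date = 2372767.
JDN of the second date = 2403072.
|2403072 − 2372767| = 30305.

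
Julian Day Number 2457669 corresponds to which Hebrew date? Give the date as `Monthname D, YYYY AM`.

The Gregorian equivalent of JDN 2457669 is 7 October 2016.
In the Hebrew calendar that day is Tishrei 5, 5777 AM.

Tishrei 5, 5777 AM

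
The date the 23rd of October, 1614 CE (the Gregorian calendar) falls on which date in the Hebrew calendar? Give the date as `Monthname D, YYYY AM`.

Cheshvan 20, 5375 AM

Julian Day Number of the source date = 2310857.
Converting JDN 2310857 to the Hebrew calendar gives 20 Cheshvan 5375 AM.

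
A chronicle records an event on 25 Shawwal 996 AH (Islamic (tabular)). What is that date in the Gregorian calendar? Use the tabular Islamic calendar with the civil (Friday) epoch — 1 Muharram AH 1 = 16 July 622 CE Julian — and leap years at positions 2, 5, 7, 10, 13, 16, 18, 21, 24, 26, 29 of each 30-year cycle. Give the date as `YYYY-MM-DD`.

Julian Day Number of the source date = 2301325.
Converting JDN 2301325 to the Gregorian calendar gives 17 September 1588 CE.

1588-09-17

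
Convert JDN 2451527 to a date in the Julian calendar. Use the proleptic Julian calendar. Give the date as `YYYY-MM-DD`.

JDN 2451527 is 14 December 1999 in the Gregorian calendar.
In the Julian calendar that day is 1999-12-01.

1999-12-01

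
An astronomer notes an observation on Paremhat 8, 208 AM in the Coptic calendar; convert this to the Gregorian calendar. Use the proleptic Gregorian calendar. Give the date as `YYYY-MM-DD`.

0492-03-05

Julian Day Number of the source date = 1900824.
Converting JDN 1900824 to the Gregorian calendar gives 5 March 492 CE.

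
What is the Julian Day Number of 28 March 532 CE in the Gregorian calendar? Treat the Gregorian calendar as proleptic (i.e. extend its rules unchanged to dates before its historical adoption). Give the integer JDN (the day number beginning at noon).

1915456

JDN 2299161 is 15 October 1582 CE (Gregorian); the target day is −383705 days from there, so JDN = 1915456.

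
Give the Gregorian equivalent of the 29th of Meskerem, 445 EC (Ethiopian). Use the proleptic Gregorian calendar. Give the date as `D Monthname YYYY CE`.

Julian Day Number of the source date = 1886420.
Converting JDN 1886420 to the Gregorian calendar gives 27 September 452 CE.

27 September 452 CE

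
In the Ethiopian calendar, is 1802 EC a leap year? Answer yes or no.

no

1802 mod 4 = 2; in the Ethiopian calendar a year is leap when year mod 4 = 3, so it is a common year.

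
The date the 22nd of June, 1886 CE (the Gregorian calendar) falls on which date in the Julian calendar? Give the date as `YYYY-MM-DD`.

1886-06-10

For dates in this range the Gregorian date is 12 days ahead of the Julian.
22 June 1886 Gregorian − 12 days → 10 June 1886 Julian.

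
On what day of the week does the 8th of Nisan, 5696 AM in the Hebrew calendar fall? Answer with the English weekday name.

Equivalently 31 March 1936 Gregorian, JDN 2428259.
JDN 2428259 mod 7 = 1, and JDN 0 was a Monday, so this is a Tuesday.

Tuesday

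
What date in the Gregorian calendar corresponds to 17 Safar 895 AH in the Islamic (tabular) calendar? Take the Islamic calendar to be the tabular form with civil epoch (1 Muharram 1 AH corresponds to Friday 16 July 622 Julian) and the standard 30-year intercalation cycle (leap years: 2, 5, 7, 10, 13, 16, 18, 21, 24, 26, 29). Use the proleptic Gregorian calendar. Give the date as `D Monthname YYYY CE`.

19 January 1490 CE

Julian Day Number of the source date = 2265290.
Converting JDN 2265290 to the Gregorian calendar gives 19 January 1490 CE.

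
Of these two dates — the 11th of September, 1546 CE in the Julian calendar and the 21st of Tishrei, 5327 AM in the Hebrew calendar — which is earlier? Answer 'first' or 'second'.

first

Converting both to JDN: 2285988 vs 2293316; the smaller is the first.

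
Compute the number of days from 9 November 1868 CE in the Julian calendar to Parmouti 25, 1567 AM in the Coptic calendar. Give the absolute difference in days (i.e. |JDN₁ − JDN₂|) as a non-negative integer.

JDN of the first date = 2403658.
JDN of the second date = 2397245.
|2397245 − 2403658| = 6413.

6413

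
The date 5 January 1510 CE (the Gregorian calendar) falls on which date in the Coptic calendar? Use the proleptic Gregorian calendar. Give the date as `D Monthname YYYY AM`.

30 Koiak 1226 AM

Both dates share Julian Day Number 2272580; in the Coptic calendar that is 30 Koiak 1226 AM.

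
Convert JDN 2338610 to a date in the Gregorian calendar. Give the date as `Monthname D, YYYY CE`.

Counting from JDN 2299161 = 15 Oct 1582 gives an offset of 39449 days.

October 17, 1690 CE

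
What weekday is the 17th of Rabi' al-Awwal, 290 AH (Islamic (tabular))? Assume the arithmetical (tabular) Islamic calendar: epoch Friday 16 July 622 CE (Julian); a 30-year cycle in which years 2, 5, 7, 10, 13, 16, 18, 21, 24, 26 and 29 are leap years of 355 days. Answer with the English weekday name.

In the proleptic Gregorian calendar this is 23 February 903 (JDN 2050927).
Since JDN mod 7 = 4 (0 = Monday), the day is Friday.

Friday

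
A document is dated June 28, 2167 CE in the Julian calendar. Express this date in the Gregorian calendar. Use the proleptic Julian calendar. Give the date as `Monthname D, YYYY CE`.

July 12, 2167 CE

The Julian–Gregorian offset here is 14 days (Julian trailing).
28 June 2167 Julian + 14 days → 12 July 2167 Gregorian.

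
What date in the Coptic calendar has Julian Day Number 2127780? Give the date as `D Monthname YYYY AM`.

24 Epip 829 AM

JDN 2127780 is 25 July 1113 in the proleptic Gregorian calendar.
In the Coptic calendar that day is 24 Epip 829 AM.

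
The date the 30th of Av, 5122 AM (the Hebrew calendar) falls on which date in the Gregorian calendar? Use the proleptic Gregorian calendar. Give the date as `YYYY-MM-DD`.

Both dates share Julian Day Number 2218761; in the Gregorian calendar that is 29 August 1362 CE.

1362-08-29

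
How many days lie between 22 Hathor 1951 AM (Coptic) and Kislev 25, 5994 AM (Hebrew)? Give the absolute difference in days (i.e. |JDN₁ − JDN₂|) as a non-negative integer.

JDN of the first date = 2537348.
JDN of the second date = 2537008.
|2537008 − 2537348| = 340.

340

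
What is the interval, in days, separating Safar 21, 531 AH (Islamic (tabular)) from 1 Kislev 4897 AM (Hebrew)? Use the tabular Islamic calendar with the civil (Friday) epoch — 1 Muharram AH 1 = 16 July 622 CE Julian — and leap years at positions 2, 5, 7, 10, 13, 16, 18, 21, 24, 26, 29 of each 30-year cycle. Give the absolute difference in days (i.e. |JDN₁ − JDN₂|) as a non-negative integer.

21

JDN of the first date = 2136304.
JDN of the second date = 2136283.
|2136283 − 2136304| = 21.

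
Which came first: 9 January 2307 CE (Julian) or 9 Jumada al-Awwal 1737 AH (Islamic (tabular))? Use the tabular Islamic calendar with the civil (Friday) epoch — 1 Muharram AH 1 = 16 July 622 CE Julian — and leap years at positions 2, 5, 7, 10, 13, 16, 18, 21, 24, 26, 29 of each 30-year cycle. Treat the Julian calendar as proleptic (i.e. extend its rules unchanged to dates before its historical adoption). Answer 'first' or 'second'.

first

The two dates have Julian Day Numbers 2563698 and 2563747 respectively.
Since 2563698 < 2563747, the first date comes first.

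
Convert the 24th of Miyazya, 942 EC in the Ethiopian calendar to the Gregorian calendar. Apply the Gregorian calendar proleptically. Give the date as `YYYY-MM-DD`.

Julian Day Number of the source date = 2068154.
Converting JDN 2068154 to the Gregorian calendar gives 24 April 950 CE.

0950-04-24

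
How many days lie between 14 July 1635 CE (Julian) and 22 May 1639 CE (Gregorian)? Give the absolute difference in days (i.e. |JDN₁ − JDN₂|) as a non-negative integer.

1398

First date → JDN 2318436; second date → JDN 2319834.
The interval is |2318436 − 2319834| = 1398 days.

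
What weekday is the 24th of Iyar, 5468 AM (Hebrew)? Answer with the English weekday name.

Monday

In the Gregorian calendar this is 14 May 1708 (JDN 2345028).
Since JDN mod 7 = 0 (0 = Monday), the day is Monday.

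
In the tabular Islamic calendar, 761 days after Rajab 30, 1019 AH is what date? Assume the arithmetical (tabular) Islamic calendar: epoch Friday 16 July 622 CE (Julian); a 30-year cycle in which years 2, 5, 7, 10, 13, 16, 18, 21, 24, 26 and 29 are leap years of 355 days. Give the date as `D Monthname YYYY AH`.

23 Ramadan 1021 AH

The starting date is JDN 2309391; 2309391 + 761 = 2310152.
JDN 2310152 corresponds to 23 Ramadan 1021 AH.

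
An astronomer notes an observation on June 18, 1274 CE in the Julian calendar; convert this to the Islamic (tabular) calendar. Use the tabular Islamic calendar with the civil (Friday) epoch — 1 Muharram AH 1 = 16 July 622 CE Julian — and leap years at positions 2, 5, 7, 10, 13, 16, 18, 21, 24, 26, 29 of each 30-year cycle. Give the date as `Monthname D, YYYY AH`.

The source date corresponds to 25 June 1274 in the proleptic Gregorian calendar (JDN 2186555).
That day falls on 11 Dhu al-Hijjah 672 AH in the tabular Islamic calendar.

Dhu al-Hijjah 11, 672 AH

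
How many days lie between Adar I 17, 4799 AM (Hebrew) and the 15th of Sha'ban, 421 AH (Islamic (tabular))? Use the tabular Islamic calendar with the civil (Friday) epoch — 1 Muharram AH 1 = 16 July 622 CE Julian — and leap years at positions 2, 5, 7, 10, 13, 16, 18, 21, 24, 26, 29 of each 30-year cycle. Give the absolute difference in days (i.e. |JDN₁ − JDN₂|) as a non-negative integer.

3102

JDN of the first date = 2100597.
JDN of the second date = 2097495.
|2097495 − 2100597| = 3102.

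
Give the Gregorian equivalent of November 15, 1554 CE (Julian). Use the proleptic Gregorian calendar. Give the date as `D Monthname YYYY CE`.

25 November 1554 CE

The Julian–Gregorian offset here is 10 days (Julian trailing).
15 November 1554 Julian + 10 days → 25 November 1554 Gregorian.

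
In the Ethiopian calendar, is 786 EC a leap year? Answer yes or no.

no

786 mod 4 = 2; in the Ethiopian calendar a year is leap when year mod 4 = 3, so it is a common year.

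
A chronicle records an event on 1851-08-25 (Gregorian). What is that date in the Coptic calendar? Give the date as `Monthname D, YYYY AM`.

Mesori 20, 1567 AM

Both dates share Julian Day Number 2397360; in the Coptic calendar that is 20 Mesori 1567 AM.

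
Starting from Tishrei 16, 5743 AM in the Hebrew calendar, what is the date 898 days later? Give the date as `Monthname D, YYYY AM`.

JDN of Tishrei 16, 5743 AM = 2445246.
2445246 + 898 = 2446144.
JDN 2446144 in the Hebrew calendar is Adar 26, 5745 AM.

Adar 26, 5745 AM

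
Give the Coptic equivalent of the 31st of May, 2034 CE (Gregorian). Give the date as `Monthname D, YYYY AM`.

Pashons 23, 1750 AM

Julian Day Number of the source date = 2464114.
Converting JDN 2464114 to the Coptic calendar gives 23 Pashons 1750 AM.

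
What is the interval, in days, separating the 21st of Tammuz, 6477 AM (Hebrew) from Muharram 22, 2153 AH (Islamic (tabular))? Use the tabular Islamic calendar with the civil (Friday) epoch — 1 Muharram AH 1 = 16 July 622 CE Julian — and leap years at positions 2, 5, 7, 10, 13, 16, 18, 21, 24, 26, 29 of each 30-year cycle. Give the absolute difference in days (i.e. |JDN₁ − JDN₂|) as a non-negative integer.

JDN of the first date = 2713627.
JDN of the second date = 2711058.
|2711058 − 2713627| = 2569.

2569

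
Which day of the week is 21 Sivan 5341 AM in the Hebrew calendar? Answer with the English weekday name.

Equivalently 2 June 1581 Gregorian, JDN 2298661.
JDN 2298661 mod 7 = 1, and JDN 0 was a Monday, so this is a Tuesday.

Tuesday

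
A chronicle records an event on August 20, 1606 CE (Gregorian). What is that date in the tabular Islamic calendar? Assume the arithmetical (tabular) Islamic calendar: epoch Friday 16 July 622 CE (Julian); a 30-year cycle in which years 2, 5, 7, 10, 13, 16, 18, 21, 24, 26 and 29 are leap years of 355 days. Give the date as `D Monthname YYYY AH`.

15 Rabi' al-Thani 1015 AH

Julian Day Number of the source date = 2307871.
Converting JDN 2307871 to the tabular Islamic calendar gives 15 Rabi' al-Thani 1015 AH.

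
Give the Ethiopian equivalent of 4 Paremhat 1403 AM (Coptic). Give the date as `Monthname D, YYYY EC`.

Megabit 4, 1679 EC

The source date corresponds to 10 March 1687 in the Gregorian calendar (JDN 2337293).
That day falls on 4 Megabit 1679 EC in the Ethiopian calendar.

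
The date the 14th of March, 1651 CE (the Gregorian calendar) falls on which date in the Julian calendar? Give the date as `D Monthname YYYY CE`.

At this point the Julian calendar is 10 days behind the Gregorian.
14 March 1651 Gregorian − 10 days → 4 March 1651 Julian.

4 March 1651 CE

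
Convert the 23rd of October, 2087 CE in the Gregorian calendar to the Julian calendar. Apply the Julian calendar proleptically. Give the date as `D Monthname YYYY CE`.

10 October 2087 CE

The Julian–Gregorian offset here is 13 days (Julian trailing).
23 October 2087 Gregorian − 13 days → 10 October 2087 Julian.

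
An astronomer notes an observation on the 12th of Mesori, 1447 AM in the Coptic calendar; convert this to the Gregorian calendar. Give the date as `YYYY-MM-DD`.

Julian Day Number of the source date = 2353522.
Converting JDN 2353522 to the Gregorian calendar gives 16 August 1731 CE.

1731-08-16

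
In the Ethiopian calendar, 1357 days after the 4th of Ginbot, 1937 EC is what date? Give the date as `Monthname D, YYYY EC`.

Tir 20, 1941 EC

JDN of the 4th of Ginbot, 1937 EC = 2431588.
2431588 + 1357 = 2432945.
JDN 2432945 in the Ethiopian calendar is Tir 20, 1941 EC.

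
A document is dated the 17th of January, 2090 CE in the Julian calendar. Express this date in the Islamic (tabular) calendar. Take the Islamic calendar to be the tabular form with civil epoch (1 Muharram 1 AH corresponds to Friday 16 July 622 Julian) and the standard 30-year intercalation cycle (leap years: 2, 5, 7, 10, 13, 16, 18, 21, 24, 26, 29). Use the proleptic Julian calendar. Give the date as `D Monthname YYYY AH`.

Both dates share Julian Day Number 2484447; in the tabular Islamic calendar that is 29 Rajab 1513 AH.

29 Rajab 1513 AH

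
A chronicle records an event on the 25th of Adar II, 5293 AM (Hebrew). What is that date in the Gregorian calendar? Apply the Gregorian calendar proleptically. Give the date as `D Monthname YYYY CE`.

Julian Day Number of the source date = 2281067.
Converting JDN 2281067 to the Gregorian calendar gives 1 April 1533 CE.

1 April 1533 CE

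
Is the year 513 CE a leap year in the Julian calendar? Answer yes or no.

513 mod 4 = 1, so it is a common year in the Julian calendar.

no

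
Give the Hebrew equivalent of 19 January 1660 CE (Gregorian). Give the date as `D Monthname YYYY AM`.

6 Shevat 5420 AM

Both dates share Julian Day Number 2327381; in the Hebrew calendar that is 6 Shevat 5420 AM.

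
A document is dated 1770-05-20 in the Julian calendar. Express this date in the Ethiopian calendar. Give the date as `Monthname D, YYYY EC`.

Both dates share Julian Day Number 2367690; in the Ethiopian calendar that is 25 Ginbot 1762 EC.

Ginbot 25, 1762 EC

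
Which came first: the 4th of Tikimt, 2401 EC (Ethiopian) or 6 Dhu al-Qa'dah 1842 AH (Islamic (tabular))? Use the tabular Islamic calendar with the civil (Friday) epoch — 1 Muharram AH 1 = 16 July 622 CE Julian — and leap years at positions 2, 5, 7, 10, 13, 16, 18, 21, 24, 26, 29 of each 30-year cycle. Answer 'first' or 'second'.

Converting both to JDN: 2600854 vs 2601129; the smaller is the first.

first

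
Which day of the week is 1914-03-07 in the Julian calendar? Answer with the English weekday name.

Equivalently 20 March 1914 Gregorian, JDN 2420212.
2420212 ≡ 4 (mod 7); counting from Monday = 0 gives Friday.

Friday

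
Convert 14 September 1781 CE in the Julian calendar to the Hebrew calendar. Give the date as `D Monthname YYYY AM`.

Julian Day Number of the source date = 2371825.
Converting JDN 2371825 to the Hebrew calendar gives 6 Tishrei 5542 AM.

6 Tishrei 5542 AM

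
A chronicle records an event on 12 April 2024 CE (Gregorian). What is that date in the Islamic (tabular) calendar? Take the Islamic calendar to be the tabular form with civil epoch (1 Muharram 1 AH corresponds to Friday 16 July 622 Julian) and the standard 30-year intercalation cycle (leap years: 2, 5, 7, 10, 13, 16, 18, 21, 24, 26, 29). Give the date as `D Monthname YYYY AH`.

3 Shawwal 1445 AH

Julian Day Number of the source date = 2460413.
Converting JDN 2460413 to the tabular Islamic calendar gives 3 Shawwal 1445 AH.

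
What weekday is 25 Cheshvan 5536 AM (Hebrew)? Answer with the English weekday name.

Saturday

Equivalently 18 November 1775 Gregorian, JDN 2369687.
JDN 2369687 mod 7 = 5, and JDN 0 was a Monday, so this is a Saturday.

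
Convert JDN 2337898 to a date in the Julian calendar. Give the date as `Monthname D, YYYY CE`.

The Gregorian equivalent of JDN 2337898 is 4 November 1688.
In the Julian calendar that day is October 25, 1688 CE.

October 25, 1688 CE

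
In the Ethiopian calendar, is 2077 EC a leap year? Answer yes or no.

2077 mod 4 = 1; in the Ethiopian calendar a year is leap when year mod 4 = 3, so it is a common year.

no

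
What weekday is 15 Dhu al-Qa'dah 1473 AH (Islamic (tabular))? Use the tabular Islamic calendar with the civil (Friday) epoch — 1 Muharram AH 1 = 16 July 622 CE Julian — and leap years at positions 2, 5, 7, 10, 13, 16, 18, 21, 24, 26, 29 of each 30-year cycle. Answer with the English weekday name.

This is JDN 2470377 (24 July 2051 Gregorian).
Since JDN mod 7 = 0 (0 = Monday), the day is Monday.

Monday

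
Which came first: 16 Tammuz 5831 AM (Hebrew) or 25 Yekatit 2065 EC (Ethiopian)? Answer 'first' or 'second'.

first

First date → JDN 2477671; second date → JDN 2478271.
JDN 2477671 < JDN 2478271, so the first date is earlier.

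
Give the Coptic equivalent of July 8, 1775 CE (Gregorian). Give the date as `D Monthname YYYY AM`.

Julian Day Number of the source date = 2369554.
Converting JDN 2369554 to the Coptic calendar gives 3 Epip 1491 AM.

3 Epip 1491 AM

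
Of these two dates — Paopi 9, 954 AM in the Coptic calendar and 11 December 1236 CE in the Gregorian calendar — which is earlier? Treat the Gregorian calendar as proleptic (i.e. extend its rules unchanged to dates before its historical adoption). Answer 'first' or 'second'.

second

First date → JDN 2173151; second date → JDN 2172845.
JDN 2172845 < JDN 2173151, so the second date is earlier.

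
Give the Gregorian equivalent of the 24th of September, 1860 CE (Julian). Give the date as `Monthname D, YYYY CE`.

October 6, 1860 CE

At this point the Julian calendar is 12 days behind the Gregorian.
24 September 1860 Julian + 12 days → 6 October 1860 Gregorian.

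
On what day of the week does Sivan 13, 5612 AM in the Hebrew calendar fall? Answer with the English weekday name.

This is JDN 2397640 (31 May 1852 Gregorian).
Since JDN mod 7 = 0 (0 = Monday), the day is Monday.

Monday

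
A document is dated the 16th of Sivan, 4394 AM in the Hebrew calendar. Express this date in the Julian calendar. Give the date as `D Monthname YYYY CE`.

19 May 634 CE

Both dates share Julian Day Number 1952765; in the Julian calendar that is 19 May 634 CE.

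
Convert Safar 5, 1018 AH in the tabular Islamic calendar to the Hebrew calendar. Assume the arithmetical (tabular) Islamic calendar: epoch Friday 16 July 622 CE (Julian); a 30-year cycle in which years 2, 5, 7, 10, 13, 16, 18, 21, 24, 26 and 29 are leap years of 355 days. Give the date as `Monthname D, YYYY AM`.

Iyar 6, 5369 AM

Both dates share Julian Day Number 2308865; in the Hebrew calendar that is 6 Iyar 5369 AM.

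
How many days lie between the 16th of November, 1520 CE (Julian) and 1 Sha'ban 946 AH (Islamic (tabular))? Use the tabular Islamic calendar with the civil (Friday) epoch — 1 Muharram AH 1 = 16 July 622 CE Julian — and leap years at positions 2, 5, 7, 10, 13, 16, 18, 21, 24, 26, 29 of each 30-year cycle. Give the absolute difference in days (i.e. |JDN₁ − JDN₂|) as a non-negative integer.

6965

JDN of the first date = 2276558.
JDN of the second date = 2283523.
|2283523 − 2276558| = 6965.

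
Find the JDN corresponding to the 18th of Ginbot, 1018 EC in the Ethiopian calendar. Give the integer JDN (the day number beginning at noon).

Equivalently 19 May 1026 (proleptic Gregorian).
JDN 2451545 is 1 January 2000 CE (Gregorian); the target day is −355608 days from there, so JDN = 2095937.

2095937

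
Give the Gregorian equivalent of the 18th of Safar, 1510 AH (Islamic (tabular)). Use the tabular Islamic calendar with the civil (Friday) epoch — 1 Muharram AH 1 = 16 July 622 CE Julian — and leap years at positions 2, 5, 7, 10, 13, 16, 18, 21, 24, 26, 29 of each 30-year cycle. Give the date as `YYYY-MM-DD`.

Julian Day Number of the source date = 2483226.
Converting JDN 2483226 to the Gregorian calendar gives 27 September 2086 CE.

2086-09-27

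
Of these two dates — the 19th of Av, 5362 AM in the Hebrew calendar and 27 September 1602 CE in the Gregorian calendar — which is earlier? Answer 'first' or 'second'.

first

Converting both to JDN: 2306396 vs 2306448; the smaller is the first.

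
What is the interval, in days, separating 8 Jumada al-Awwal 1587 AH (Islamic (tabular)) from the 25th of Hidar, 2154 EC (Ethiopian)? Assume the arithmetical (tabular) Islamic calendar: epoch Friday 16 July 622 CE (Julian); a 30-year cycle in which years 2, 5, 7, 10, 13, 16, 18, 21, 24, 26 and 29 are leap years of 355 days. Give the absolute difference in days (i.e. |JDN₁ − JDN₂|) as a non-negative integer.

JDN of the first date = 2510591.
JDN of the second date = 2510688.
|2510688 − 2510591| = 97.

97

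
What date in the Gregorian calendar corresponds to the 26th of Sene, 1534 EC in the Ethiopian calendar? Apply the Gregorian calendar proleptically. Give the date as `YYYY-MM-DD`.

Both dates share Julian Day Number 2284444; in the Gregorian calendar that is 30 June 1542 CE.

1542-06-30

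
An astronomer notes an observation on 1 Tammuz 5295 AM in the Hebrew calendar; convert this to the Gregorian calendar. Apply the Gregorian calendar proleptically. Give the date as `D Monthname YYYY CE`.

Julian Day Number of the source date = 2281870.
Converting JDN 2281870 to the Gregorian calendar gives 13 June 1535 CE.

13 June 1535 CE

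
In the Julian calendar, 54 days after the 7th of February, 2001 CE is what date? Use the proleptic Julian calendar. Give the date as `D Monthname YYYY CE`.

2 April 2001 CE

JDN of the 7th of February, 2001 CE = 2451961.
2451961 + 54 = 2452015.
JDN 2452015 in the Julian calendar is 2 April 2001 CE.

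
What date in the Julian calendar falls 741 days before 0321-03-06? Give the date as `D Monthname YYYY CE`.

24 February 319 CE

Counting 741 days back from JDN 1838368 reaches JDN 1837627, which is 24 February 319 CE.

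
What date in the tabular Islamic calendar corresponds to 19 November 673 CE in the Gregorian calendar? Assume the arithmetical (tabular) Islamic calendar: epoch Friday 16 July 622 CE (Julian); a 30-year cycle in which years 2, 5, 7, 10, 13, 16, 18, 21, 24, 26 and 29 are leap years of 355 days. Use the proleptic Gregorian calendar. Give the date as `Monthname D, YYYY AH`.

Julian Day Number of the source date = 1967191.
Converting JDN 1967191 to the tabular Islamic calendar gives 30 Dhu al-Qa'dah 53 AH.

Dhu al-Qa'dah 30, 53 AH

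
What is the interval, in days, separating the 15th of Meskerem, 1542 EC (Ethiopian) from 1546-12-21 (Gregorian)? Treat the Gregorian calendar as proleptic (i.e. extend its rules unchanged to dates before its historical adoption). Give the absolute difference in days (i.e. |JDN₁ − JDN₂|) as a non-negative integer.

JDN of the first date = 2287085.
JDN of the second date = 2286079.
|2286079 − 2287085| = 1006.

1006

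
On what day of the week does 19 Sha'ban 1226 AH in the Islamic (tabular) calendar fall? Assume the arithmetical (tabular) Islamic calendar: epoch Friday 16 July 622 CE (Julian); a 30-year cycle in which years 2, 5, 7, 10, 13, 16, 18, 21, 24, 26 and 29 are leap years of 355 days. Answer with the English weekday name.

This is JDN 2382764 (8 September 1811 Gregorian).
Since JDN mod 7 = 6 (0 = Monday), the day is Sunday.

Sunday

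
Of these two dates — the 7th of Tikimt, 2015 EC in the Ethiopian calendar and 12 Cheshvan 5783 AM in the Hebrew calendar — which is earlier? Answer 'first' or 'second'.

First date → JDN 2459870; second date → JDN 2459890.
JDN 2459870 < JDN 2459890, so the first date is earlier.

first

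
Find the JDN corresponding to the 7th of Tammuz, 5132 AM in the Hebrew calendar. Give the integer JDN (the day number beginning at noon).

In the proleptic Gregorian calendar the same day is 17 June 1372.
JDN 2299161 is 15 October 1582 CE (Gregorian); the target day is −76820 days from there, so JDN = 2222341.

2222341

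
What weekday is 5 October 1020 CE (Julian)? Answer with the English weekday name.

Equivalently 11 October 1020 Gregorian, JDN 2093891.
Since JDN mod 7 = 2 (0 = Monday), the day is Wednesday.

Wednesday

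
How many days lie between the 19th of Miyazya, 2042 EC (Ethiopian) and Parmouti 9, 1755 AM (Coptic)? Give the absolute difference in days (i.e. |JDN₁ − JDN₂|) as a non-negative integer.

4028

First date → JDN 2469924; second date → JDN 2465896.
The interval is |2469924 − 2465896| = 4028 days.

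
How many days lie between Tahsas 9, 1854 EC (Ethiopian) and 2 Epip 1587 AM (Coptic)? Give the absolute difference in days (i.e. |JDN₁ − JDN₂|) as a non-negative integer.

3490

JDN of the first date = 2401127.
JDN of the second date = 2404617.
|2404617 − 2401127| = 3490.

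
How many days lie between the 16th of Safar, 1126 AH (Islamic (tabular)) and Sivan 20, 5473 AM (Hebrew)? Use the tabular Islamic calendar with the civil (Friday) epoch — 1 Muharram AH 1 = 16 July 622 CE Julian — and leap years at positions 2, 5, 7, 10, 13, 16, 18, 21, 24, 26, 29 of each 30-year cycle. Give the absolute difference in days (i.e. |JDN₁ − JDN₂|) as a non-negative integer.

262

First date → JDN 2347147; second date → JDN 2346885.
The interval is |2347147 − 2346885| = 262 days.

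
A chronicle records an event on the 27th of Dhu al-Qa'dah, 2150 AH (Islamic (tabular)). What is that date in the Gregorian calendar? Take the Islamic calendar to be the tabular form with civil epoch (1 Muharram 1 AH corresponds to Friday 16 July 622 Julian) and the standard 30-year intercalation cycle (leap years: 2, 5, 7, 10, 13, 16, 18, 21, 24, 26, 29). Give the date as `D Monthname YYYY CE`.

Julian Day Number of the source date = 2710295.
Converting JDN 2710295 to the Gregorian calendar gives 8 June 2708 CE.

8 June 2708 CE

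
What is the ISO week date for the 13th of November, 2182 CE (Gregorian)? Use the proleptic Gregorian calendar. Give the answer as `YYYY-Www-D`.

The weekday is Wednesday (ISO weekday 3).
That Wednesday belongs to ISO week 46 of ISO year 2182.

2182-W46-3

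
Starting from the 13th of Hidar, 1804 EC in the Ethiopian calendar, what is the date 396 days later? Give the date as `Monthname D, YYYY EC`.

Counting 396 days forward from JDN 2382839 reaches JDN 2383235, which is Tahsas 14, 1805 EC.

Tahsas 14, 1805 EC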